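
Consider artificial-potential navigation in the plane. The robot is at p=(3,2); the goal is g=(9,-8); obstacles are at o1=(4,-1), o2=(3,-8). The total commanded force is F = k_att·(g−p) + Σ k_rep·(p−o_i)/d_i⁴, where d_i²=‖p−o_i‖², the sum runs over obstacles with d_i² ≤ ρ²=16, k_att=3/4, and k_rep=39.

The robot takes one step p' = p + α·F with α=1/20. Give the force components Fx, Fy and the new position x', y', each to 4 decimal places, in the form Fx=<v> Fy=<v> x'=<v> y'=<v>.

F_att = 3/4·(g−p) = 3/4·(6,-10) = (4.5000,-7.5000)
o1: d²=10 ≤ ρ²=16; F_rep = 39·(-1,3)/10² = (-0.3900,1.1700)
o2: d²=100 > ρ²=16 → inactive
F = F_att + ΣF_rep = (4.1100,-6.3300)
p' = p + 1/20·F = (3.2055,1.6835)

Fx=4.1100 Fy=-6.3300 x'=3.2055 y'=1.6835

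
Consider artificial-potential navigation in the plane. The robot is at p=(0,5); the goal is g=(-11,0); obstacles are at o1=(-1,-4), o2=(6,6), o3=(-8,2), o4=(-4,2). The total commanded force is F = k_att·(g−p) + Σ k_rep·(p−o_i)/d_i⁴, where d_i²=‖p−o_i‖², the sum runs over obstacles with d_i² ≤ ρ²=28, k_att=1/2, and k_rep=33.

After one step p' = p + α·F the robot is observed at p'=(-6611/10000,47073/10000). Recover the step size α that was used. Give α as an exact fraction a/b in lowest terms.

F_att = 1/2·(g−p) = 1/2·(-11,-5) = (-5.5000,-2.5000)
o1: d²=82 > ρ²=28 → inactive
o2: d²=37 > ρ²=28 → inactive
o3: d²=73 > ρ²=28 → inactive
o4: d²=25 ≤ ρ²=28; F_rep = 33·(4,3)/25² = (0.2112,0.1584)
F = F_att + ΣF_rep = (-5.2888,-2.3416)
Δp = p'−p = (-0.6611,-0.2927); α = Δx/Fx = (-6611/10000) / (-6611/1250) = 1/8
check: Δy/Fy = (-2927/10000) / (-2927/1250) = 1/8 ✓

α = 1/8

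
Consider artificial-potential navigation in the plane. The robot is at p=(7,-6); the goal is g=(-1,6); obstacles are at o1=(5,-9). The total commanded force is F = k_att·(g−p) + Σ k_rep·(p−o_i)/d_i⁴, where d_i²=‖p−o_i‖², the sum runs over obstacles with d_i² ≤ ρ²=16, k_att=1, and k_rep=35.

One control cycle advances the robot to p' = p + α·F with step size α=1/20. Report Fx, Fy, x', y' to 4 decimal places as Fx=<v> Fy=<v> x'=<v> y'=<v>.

Fx=-7.5858 Fy=12.6213 x'=6.6207 y'=-5.3689

F_att = 1·(g−p) = 1·(-8,12) = (-8.0000,12.0000)
o1: d²=13 ≤ ρ²=16; F_rep = 35·(2,3)/13² = (0.4142,0.6213)
F = F_att + ΣF_rep = (-7.5858,12.6213)
p' = p + 1/20·F = (6.6207,-5.3689)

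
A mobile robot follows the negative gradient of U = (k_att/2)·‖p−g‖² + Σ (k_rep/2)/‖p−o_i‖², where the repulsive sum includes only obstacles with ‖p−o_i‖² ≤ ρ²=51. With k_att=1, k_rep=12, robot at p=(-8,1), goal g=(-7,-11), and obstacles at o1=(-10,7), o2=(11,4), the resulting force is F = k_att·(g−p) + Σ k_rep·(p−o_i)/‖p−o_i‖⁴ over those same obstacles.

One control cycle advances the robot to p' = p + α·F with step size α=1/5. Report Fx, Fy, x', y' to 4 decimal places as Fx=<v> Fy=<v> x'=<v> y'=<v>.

Fx=1.0150 Fy=-12.0450 x'=-7.7970 y'=-1.4090

F_att = 1·(g−p) = 1·(1,-12) = (1.0000,-12.0000)
o1: d²=40 ≤ ρ²=51; F_rep = 12·(2,-6)/40² = (0.0150,-0.0450)
o2: d²=370 > ρ²=51 → inactive
F = F_att + ΣF_rep = (1.0150,-12.0450)
p' = p + 1/5·F = (-7.7970,-1.4090)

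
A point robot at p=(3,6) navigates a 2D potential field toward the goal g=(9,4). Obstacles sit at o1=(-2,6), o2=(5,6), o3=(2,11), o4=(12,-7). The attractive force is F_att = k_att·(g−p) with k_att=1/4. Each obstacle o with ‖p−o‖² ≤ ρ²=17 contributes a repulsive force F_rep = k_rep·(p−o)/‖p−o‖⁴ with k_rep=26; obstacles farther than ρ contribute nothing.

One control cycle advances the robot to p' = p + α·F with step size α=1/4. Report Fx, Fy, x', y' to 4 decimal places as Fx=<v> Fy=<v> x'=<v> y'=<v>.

F_att = 1/4·(g−p) = 1/4·(6,-2) = (1.5000,-0.5000)
o1: d²=25 > ρ²=17 → inactive
o2: d²=4 ≤ ρ²=17; F_rep = 26·(-2,0)/4² = (-3.2500,0.0000)
o3: d²=26 > ρ²=17 → inactive
o4: d²=250 > ρ²=17 → inactive
F = F_att + ΣF_rep = (-1.7500,-0.5000)
p' = p + 1/4·F = (2.5625,5.8750)

Fx=-1.7500 Fy=-0.5000 x'=2.5625 y'=5.8750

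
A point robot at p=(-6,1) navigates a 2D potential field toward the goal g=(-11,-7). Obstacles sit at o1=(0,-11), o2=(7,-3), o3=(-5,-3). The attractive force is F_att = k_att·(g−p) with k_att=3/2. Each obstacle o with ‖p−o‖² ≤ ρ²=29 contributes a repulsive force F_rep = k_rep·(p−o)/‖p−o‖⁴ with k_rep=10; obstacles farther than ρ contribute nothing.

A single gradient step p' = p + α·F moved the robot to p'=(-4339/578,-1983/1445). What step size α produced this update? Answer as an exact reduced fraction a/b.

α = 1/5

F_att = 3/2·(g−p) = 3/2·(-5,-8) = (-7.5000,-12.0000)
o1: d²=180 > ρ²=29 → inactive
o2: d²=185 > ρ²=29 → inactive
o3: d²=17 ≤ ρ²=29; F_rep = 10·(-1,4)/17² = (-0.0346,0.1384)
F = F_att + ΣF_rep = (-7.5346,-11.8616)
Δp = p'−p = (-1.5069,-2.3723); α = Δx/Fx = (-871/578) / (-4355/578) = 1/5
check: Δy/Fy = (-3428/1445) / (-3428/289) = 1/5 ✓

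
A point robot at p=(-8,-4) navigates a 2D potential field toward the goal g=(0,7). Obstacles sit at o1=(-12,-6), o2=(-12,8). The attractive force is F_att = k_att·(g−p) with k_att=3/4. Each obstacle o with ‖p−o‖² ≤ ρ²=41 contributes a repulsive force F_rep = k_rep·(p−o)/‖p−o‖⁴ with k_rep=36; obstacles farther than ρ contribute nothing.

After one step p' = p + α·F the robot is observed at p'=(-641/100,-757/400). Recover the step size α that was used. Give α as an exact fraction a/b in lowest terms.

α = 1/4

F_att = 3/4·(g−p) = 3/4·(8,11) = (6.0000,8.2500)
o1: d²=20 ≤ ρ²=41; F_rep = 36·(4,2)/20² = (0.3600,0.1800)
o2: d²=160 > ρ²=41 → inactive
F = F_att + ΣF_rep = (6.3600,8.4300)
Δp = p'−p = (1.5900,2.1075); α = Δx/Fx = (159/100) / (159/25) = 1/4
check: Δy/Fy = (843/400) / (843/100) = 1/4 ✓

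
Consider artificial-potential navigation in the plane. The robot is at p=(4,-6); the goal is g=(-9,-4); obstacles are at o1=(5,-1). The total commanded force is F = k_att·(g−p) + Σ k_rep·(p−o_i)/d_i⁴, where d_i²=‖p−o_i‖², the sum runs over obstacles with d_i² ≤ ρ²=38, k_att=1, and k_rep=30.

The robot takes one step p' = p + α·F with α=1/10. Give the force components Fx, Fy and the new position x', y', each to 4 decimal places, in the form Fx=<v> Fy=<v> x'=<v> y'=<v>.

F_att = 1·(g−p) = 1·(-13,2) = (-13.0000,2.0000)
o1: d²=26 ≤ ρ²=38; F_rep = 30·(-1,-5)/26² = (-0.0444,-0.2219)
F = F_att + ΣF_rep = (-13.0444,1.7781)
p' = p + 1/10·F = (2.6956,-5.8222)

Fx=-13.0444 Fy=1.7781 x'=2.6956 y'=-5.8222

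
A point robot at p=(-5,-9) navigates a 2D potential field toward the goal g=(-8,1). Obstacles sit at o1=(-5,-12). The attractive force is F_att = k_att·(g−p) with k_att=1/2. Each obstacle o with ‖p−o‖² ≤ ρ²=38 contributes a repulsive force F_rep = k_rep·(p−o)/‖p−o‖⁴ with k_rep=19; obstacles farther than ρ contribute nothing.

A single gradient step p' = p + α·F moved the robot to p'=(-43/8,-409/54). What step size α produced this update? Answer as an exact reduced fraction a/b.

α = 1/4

F_att = 1/2·(g−p) = 1/2·(-3,10) = (-1.5000,5.0000)
o1: d²=9 ≤ ρ²=38; F_rep = 19·(0,3)/9² = (0.0000,0.7037)
F = F_att + ΣF_rep = (-1.5000,5.7037)
Δp = p'−p = (-0.3750,1.4259); α = Δx/Fx = (-3/8) / (-3/2) = 1/4
check: Δy/Fy = (77/54) / (154/27) = 1/4 ✓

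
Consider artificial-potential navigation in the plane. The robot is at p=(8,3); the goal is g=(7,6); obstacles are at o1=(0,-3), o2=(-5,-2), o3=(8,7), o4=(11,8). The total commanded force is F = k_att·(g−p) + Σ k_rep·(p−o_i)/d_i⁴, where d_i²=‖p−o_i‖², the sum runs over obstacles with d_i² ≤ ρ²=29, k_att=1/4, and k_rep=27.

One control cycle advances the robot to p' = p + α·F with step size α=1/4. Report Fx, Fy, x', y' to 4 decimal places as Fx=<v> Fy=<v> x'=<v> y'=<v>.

F_att = 1/4·(g−p) = 1/4·(-1,3) = (-0.2500,0.7500)
o1: d²=100 > ρ²=29 → inactive
o2: d²=194 > ρ²=29 → inactive
o3: d²=16 ≤ ρ²=29; F_rep = 27·(0,-4)/16² = (0.0000,-0.4219)
o4: d²=34 > ρ²=29 → inactive
F = F_att + ΣF_rep = (-0.2500,0.3281)
p' = p + 1/4·F = (7.9375,3.0820)

Fx=-0.2500 Fy=0.3281 x'=7.9375 y'=3.0820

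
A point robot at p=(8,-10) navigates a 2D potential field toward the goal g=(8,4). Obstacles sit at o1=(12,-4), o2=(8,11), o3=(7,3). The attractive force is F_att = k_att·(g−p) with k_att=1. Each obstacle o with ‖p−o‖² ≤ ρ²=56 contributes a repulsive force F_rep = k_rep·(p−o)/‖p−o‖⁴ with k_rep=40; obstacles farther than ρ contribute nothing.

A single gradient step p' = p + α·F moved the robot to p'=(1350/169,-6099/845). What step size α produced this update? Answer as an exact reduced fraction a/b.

F_att = 1·(g−p) = 1·(0,14) = (0.0000,14.0000)
o1: d²=52 ≤ ρ²=56; F_rep = 40·(-4,-6)/52² = (-0.0592,-0.0888)
o2: d²=441 > ρ²=56 → inactive
o3: d²=170 > ρ²=56 → inactive
F = F_att + ΣF_rep = (-0.0592,13.9112)
Δp = p'−p = (-0.0118,2.7822); α = Δx/Fx = (-2/169) / (-10/169) = 1/5
check: Δy/Fy = (2351/845) / (2351/169) = 1/5 ✓

α = 1/5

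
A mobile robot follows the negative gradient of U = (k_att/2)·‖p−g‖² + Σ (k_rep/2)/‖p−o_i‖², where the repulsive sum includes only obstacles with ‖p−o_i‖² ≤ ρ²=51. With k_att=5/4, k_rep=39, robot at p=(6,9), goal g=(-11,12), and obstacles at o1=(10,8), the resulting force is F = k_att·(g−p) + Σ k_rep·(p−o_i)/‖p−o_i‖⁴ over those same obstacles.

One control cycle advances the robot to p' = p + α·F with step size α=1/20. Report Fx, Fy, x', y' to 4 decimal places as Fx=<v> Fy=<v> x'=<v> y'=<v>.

F_att = 5/4·(g−p) = 5/4·(-17,3) = (-21.2500,3.7500)
o1: d²=17 ≤ ρ²=51; F_rep = 39·(-4,1)/17² = (-0.5398,0.1349)
F = F_att + ΣF_rep = (-21.7898,3.8849)
p' = p + 1/20·F = (4.9105,9.1942)

Fx=-21.7898 Fy=3.8849 x'=4.9105 y'=9.1942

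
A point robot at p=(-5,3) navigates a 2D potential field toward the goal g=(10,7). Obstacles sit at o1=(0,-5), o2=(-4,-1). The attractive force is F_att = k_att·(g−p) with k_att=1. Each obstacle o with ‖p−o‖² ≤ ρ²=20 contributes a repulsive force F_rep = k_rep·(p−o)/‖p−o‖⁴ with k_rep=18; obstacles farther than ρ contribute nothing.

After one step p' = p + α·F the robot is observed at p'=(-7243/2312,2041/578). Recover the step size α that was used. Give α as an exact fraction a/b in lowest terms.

F_att = 1·(g−p) = 1·(15,4) = (15.0000,4.0000)
o1: d²=89 > ρ²=20 → inactive
o2: d²=17 ≤ ρ²=20; F_rep = 18·(-1,4)/17² = (-0.0623,0.2491)
F = F_att + ΣF_rep = (14.9377,4.2491)
Δp = p'−p = (1.8672,0.5311); α = Δx/Fx = (4317/2312) / (4317/289) = 1/8
check: Δy/Fy = (307/578) / (1228/289) = 1/8 ✓

α = 1/8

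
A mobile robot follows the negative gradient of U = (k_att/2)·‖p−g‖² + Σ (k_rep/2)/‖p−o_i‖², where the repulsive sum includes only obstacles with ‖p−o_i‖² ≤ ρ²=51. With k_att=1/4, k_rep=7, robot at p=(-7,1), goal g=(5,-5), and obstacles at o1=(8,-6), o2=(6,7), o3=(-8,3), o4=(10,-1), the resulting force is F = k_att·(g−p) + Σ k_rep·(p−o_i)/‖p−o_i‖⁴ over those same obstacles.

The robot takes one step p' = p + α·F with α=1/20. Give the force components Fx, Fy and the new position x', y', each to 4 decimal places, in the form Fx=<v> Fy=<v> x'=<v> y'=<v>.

Fx=3.2800 Fy=-2.0600 x'=-6.8360 y'=0.8970

F_att = 1/4·(g−p) = 1/4·(12,-6) = (3.0000,-1.5000)
o1: d²=274 > ρ²=51 → inactive
o2: d²=205 > ρ²=51 → inactive
o3: d²=5 ≤ ρ²=51; F_rep = 7·(1,-2)/5² = (0.2800,-0.5600)
o4: d²=293 > ρ²=51 → inactive
F = F_att + ΣF_rep = (3.2800,-2.0600)
p' = p + 1/20·F = (-6.8360,0.8970)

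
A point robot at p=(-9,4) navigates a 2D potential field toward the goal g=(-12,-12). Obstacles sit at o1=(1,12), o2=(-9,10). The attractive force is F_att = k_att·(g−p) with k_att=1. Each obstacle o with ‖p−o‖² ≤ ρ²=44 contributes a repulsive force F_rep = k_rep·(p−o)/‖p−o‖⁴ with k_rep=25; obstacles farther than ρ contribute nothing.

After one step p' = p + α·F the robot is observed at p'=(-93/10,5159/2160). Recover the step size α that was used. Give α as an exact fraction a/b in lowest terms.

F_att = 1·(g−p) = 1·(-3,-16) = (-3.0000,-16.0000)
o1: d²=164 > ρ²=44 → inactive
o2: d²=36 ≤ ρ²=44; F_rep = 25·(0,-6)/36² = (0.0000,-0.1157)
F = F_att + ΣF_rep = (-3.0000,-16.1157)
Δp = p'−p = (-0.3000,-1.6116); α = Δx/Fx = (-3/10) / (-3) = 1/10
check: Δy/Fy = (-3481/2160) / (-3481/216) = 1/10 ✓

α = 1/10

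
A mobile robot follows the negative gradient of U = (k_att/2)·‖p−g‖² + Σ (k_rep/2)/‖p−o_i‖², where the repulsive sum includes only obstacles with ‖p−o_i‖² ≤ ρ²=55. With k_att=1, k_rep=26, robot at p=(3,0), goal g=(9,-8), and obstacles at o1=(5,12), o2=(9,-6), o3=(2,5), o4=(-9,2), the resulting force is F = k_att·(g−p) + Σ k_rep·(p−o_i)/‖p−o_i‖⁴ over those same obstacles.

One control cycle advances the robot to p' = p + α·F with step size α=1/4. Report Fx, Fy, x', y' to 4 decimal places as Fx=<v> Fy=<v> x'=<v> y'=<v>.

Fx=6.0385 Fy=-8.1923 x'=4.5096 y'=-2.0481

F_att = 1·(g−p) = 1·(6,-8) = (6.0000,-8.0000)
o1: d²=148 > ρ²=55 → inactive
o2: d²=72 > ρ²=55 → inactive
o3: d²=26 ≤ ρ²=55; F_rep = 26·(1,-5)/26² = (0.0385,-0.1923)
o4: d²=148 > ρ²=55 → inactive
F = F_att + ΣF_rep = (6.0385,-8.1923)
p' = p + 1/4·F = (4.5096,-2.0481)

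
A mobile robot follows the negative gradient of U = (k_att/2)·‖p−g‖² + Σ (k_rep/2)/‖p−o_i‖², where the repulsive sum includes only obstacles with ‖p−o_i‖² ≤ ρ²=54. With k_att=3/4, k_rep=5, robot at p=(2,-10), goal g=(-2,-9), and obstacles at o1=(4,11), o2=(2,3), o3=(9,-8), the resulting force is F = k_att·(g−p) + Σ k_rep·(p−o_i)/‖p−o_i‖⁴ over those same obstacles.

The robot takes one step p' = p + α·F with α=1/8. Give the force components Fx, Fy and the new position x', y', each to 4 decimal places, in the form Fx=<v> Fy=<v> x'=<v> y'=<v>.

F_att = 3/4·(g−p) = 3/4·(-4,1) = (-3.0000,0.7500)
o1: d²=445 > ρ²=54 → inactive
o2: d²=169 > ρ²=54 → inactive
o3: d²=53 ≤ ρ²=54; F_rep = 5·(-7,-2)/53² = (-0.0125,-0.0036)
F = F_att + ΣF_rep = (-3.0125,0.7464)
p' = p + 1/8·F = (1.6234,-9.9067)

Fx=-3.0125 Fy=0.7464 x'=1.6234 y'=-9.9067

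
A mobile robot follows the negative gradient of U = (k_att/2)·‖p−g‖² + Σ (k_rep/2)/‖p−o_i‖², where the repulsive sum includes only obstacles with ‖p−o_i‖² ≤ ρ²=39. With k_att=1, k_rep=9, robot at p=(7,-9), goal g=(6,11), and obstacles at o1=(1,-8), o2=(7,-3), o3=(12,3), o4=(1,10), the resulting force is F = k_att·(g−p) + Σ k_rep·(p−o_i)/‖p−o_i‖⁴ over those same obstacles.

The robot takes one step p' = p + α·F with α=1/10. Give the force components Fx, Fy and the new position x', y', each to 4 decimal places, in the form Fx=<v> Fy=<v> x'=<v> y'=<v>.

Fx=-0.9606 Fy=19.9518 x'=6.9039 y'=-7.0048

F_att = 1·(g−p) = 1·(-1,20) = (-1.0000,20.0000)
o1: d²=37 ≤ ρ²=39; F_rep = 9·(6,-1)/37² = (0.0394,-0.0066)
o2: d²=36 ≤ ρ²=39; F_rep = 9·(0,-6)/36² = (0.0000,-0.0417)
o3: d²=169 > ρ²=39 → inactive
o4: d²=397 > ρ²=39 → inactive
F = F_att + ΣF_rep = (-0.9606,19.9518)
p' = p + 1/10·F = (6.9039,-7.0048)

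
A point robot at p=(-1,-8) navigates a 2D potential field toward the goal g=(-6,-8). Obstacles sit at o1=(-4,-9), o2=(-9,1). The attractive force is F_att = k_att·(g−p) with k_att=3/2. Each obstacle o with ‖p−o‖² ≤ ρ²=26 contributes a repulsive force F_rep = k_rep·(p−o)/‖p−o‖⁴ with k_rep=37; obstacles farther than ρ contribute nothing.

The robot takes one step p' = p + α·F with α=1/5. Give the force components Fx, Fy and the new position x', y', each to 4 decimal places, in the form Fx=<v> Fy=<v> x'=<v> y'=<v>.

F_att = 3/2·(g−p) = 3/2·(-5,0) = (-7.5000,0.0000)
o1: d²=10 ≤ ρ²=26; F_rep = 37·(3,1)/10² = (1.1100,0.3700)
o2: d²=145 > ρ²=26 → inactive
F = F_att + ΣF_rep = (-6.3900,0.3700)
p' = p + 1/5·F = (-2.2780,-7.9260)

Fx=-6.3900 Fy=0.3700 x'=-2.2780 y'=-7.9260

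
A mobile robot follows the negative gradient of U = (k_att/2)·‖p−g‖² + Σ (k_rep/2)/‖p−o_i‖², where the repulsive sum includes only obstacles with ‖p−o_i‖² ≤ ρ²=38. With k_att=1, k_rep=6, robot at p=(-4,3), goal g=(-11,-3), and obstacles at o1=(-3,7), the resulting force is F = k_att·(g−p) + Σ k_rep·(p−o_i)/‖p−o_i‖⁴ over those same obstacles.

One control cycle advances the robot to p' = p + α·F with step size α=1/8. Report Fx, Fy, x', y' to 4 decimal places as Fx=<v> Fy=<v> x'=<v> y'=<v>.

F_att = 1·(g−p) = 1·(-7,-6) = (-7.0000,-6.0000)
o1: d²=17 ≤ ρ²=38; F_rep = 6·(-1,-4)/17² = (-0.0208,-0.0830)
F = F_att + ΣF_rep = (-7.0208,-6.0830)
p' = p + 1/8·F = (-4.8776,2.2396)

Fx=-7.0208 Fy=-6.0830 x'=-4.8776 y'=2.2396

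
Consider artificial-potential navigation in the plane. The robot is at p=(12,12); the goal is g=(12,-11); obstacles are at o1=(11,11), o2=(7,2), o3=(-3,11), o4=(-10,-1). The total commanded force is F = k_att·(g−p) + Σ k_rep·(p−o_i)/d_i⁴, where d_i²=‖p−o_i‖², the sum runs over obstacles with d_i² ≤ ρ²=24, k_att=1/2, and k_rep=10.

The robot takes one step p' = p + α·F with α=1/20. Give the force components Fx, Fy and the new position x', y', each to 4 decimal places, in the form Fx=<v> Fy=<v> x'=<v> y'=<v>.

Fx=2.5000 Fy=-9.0000 x'=12.1250 y'=11.5500

F_att = 1/2·(g−p) = 1/2·(0,-23) = (0.0000,-11.5000)
o1: d²=2 ≤ ρ²=24; F_rep = 10·(1,1)/2² = (2.5000,2.5000)
o2: d²=125 > ρ²=24 → inactive
o3: d²=226 > ρ²=24 → inactive
o4: d²=653 > ρ²=24 → inactive
F = F_att + ΣF_rep = (2.5000,-9.0000)
p' = p + 1/20·F = (12.1250,11.5500)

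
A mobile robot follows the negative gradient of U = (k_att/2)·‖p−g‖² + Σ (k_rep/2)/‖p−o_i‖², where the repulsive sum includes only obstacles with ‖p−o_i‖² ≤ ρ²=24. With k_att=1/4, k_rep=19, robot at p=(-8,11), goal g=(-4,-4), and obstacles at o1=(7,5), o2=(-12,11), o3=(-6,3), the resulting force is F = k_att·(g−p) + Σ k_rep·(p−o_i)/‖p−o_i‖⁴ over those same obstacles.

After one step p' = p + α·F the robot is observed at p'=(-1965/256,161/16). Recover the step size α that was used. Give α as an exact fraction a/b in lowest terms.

F_att = 1/4·(g−p) = 1/4·(4,-15) = (1.0000,-3.7500)
o1: d²=261 > ρ²=24 → inactive
o2: d²=16 ≤ ρ²=24; F_rep = 19·(4,0)/16² = (0.2969,0.0000)
o3: d²=68 > ρ²=24 → inactive
F = F_att + ΣF_rep = (1.2969,-3.7500)
Δp = p'−p = (0.3242,-0.9375); α = Δx/Fx = (83/256) / (83/64) = 1/4
check: Δy/Fy = (-15/16) / (-15/4) = 1/4 ✓

α = 1/4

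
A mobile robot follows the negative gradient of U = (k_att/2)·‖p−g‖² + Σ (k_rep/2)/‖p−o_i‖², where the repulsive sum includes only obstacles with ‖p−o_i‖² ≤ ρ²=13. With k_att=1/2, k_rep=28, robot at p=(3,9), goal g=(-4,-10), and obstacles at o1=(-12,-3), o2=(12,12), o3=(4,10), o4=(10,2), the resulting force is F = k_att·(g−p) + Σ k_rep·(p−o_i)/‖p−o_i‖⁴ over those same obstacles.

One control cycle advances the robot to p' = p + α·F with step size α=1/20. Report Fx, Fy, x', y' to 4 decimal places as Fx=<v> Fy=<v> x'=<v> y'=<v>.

Fx=-10.5000 Fy=-16.5000 x'=2.4750 y'=8.1750

F_att = 1/2·(g−p) = 1/2·(-7,-19) = (-3.5000,-9.5000)
o1: d²=369 > ρ²=13 → inactive
o2: d²=90 > ρ²=13 → inactive
o3: d²=2 ≤ ρ²=13; F_rep = 28·(-1,-1)/2² = (-7.0000,-7.0000)
o4: d²=98 > ρ²=13 → inactive
F = F_att + ΣF_rep = (-10.5000,-16.5000)
p' = p + 1/20·F = (2.4750,8.1750)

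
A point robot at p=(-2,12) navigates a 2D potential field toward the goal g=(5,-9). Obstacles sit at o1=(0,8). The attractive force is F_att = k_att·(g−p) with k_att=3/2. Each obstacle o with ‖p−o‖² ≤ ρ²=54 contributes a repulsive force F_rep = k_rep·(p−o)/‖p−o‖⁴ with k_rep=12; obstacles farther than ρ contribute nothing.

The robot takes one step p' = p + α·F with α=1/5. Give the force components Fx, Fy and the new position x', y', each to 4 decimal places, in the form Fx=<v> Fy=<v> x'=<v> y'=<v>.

F_att = 3/2·(g−p) = 3/2·(7,-21) = (10.5000,-31.5000)
o1: d²=20 ≤ ρ²=54; F_rep = 12·(-2,4)/20² = (-0.0600,0.1200)
F = F_att + ΣF_rep = (10.4400,-31.3800)
p' = p + 1/5·F = (0.0880,5.7240)

Fx=10.4400 Fy=-31.3800 x'=0.0880 y'=5.7240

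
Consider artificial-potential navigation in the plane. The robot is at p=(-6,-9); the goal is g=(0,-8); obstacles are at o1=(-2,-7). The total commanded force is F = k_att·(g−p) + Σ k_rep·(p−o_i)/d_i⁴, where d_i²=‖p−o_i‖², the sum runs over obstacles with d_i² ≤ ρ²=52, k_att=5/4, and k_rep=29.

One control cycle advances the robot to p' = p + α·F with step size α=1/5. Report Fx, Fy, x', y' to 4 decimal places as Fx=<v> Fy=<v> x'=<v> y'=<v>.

F_att = 5/4·(g−p) = 5/4·(6,1) = (7.5000,1.2500)
o1: d²=20 ≤ ρ²=52; F_rep = 29·(-4,-2)/20² = (-0.2900,-0.1450)
F = F_att + ΣF_rep = (7.2100,1.1050)
p' = p + 1/5·F = (-4.5580,-8.7790)

Fx=7.2100 Fy=1.1050 x'=-4.5580 y'=-8.7790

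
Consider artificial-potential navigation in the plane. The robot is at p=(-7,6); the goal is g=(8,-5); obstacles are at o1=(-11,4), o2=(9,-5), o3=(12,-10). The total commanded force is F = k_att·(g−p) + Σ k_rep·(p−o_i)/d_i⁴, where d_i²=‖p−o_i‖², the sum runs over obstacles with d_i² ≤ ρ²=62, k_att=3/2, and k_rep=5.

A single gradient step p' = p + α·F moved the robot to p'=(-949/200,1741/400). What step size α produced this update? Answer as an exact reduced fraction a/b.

α = 1/10

F_att = 3/2·(g−p) = 3/2·(15,-11) = (22.5000,-16.5000)
o1: d²=20 ≤ ρ²=62; F_rep = 5·(4,2)/20² = (0.0500,0.0250)
o2: d²=377 > ρ²=62 → inactive
o3: d²=617 > ρ²=62 → inactive
F = F_att + ΣF_rep = (22.5500,-16.4750)
Δp = p'−p = (2.2550,-1.6475); α = Δx/Fx = (451/200) / (451/20) = 1/10
check: Δy/Fy = (-659/400) / (-659/40) = 1/10 ✓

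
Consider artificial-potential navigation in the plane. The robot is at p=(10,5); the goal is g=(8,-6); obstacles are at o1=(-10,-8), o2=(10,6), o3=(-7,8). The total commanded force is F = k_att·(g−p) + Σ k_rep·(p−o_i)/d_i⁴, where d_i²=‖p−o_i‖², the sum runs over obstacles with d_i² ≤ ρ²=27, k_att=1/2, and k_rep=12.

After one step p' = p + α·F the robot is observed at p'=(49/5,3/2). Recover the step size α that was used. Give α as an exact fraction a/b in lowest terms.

α = 1/5

F_att = 1/2·(g−p) = 1/2·(-2,-11) = (-1.0000,-5.5000)
o1: d²=569 > ρ²=27 → inactive
o2: d²=1 ≤ ρ²=27; F_rep = 12·(0,-1)/1² = (0.0000,-12.0000)
o3: d²=298 > ρ²=27 → inactive
F = F_att + ΣF_rep = (-1.0000,-17.5000)
Δp = p'−p = (-0.2000,-3.5000); α = Δx/Fx = (-1/5) / (-1) = 1/5
check: Δy/Fy = (-7/2) / (-35/2) = 1/5 ✓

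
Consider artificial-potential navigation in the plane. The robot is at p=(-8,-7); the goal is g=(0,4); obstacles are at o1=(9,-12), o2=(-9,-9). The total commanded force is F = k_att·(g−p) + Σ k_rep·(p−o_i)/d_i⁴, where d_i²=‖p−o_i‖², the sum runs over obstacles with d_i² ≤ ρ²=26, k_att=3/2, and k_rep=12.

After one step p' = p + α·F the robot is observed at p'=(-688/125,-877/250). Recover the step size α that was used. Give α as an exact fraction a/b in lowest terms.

F_att = 3/2·(g−p) = 3/2·(8,11) = (12.0000,16.5000)
o1: d²=314 > ρ²=26 → inactive
o2: d²=5 ≤ ρ²=26; F_rep = 12·(1,2)/5² = (0.4800,0.9600)
F = F_att + ΣF_rep = (12.4800,17.4600)
Δp = p'−p = (2.4960,3.4920); α = Δx/Fx = (312/125) / (312/25) = 1/5
check: Δy/Fy = (873/250) / (873/50) = 1/5 ✓

α = 1/5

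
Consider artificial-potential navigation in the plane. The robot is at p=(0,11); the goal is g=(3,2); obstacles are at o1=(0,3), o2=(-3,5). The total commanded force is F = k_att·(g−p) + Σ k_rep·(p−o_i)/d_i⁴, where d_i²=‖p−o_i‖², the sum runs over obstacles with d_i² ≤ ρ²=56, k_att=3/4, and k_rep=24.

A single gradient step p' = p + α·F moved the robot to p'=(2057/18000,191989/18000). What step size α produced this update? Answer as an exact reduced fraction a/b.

F_att = 3/4·(g−p) = 3/4·(3,-9) = (2.2500,-6.7500)
o1: d²=64 > ρ²=56 → inactive
o2: d²=45 ≤ ρ²=56; F_rep = 24·(3,6)/45² = (0.0356,0.0711)
F = F_att + ΣF_rep = (2.2856,-6.6789)
Δp = p'−p = (0.1143,-0.3339); α = Δx/Fx = (2057/18000) / (2057/900) = 1/20
check: Δy/Fy = (-6011/18000) / (-6011/900) = 1/20 ✓

α = 1/20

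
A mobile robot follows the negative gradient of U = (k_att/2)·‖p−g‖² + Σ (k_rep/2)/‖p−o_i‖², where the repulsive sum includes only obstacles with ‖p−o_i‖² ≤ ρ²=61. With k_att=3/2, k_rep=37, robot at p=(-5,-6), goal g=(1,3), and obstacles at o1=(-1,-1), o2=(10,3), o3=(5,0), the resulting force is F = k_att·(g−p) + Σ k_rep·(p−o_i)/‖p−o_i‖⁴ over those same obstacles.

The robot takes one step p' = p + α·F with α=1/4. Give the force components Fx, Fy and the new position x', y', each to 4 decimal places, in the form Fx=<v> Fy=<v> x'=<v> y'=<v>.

F_att = 3/2·(g−p) = 3/2·(6,9) = (9.0000,13.5000)
o1: d²=41 ≤ ρ²=61; F_rep = 37·(-4,-5)/41² = (-0.0880,-0.1101)
o2: d²=306 > ρ²=61 → inactive
o3: d²=136 > ρ²=61 → inactive
F = F_att + ΣF_rep = (8.9120,13.3899)
p' = p + 1/4·F = (-2.7720,-2.6525)

Fx=8.9120 Fy=13.3899 x'=-2.7720 y'=-2.6525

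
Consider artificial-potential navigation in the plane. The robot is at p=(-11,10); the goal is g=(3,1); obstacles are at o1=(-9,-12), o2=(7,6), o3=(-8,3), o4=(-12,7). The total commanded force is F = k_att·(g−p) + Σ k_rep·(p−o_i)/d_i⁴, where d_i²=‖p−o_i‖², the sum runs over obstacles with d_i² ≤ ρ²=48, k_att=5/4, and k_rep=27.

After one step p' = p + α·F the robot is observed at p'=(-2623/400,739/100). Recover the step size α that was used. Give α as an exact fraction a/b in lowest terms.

α = 1/4

F_att = 5/4·(g−p) = 5/4·(14,-9) = (17.5000,-11.2500)
o1: d²=488 > ρ²=48 → inactive
o2: d²=340 > ρ²=48 → inactive
o3: d²=58 > ρ²=48 → inactive
o4: d²=10 ≤ ρ²=48; F_rep = 27·(1,3)/10² = (0.2700,0.8100)
F = F_att + ΣF_rep = (17.7700,-10.4400)
Δp = p'−p = (4.4425,-2.6100); α = Δx/Fx = (1777/400) / (1777/100) = 1/4
check: Δy/Fy = (-261/100) / (-261/25) = 1/4 ✓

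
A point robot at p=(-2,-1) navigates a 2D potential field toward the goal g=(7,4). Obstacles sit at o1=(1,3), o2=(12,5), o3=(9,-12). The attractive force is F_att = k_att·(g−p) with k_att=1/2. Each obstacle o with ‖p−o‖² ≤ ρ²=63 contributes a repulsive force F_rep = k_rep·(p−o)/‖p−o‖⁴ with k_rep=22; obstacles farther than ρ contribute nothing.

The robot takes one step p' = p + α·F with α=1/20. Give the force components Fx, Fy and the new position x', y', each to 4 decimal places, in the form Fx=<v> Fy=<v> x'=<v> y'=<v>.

F_att = 1/2·(g−p) = 1/2·(9,5) = (4.5000,2.5000)
o1: d²=25 ≤ ρ²=63; F_rep = 22·(-3,-4)/25² = (-0.1056,-0.1408)
o2: d²=232 > ρ²=63 → inactive
o3: d²=242 > ρ²=63 → inactive
F = F_att + ΣF_rep = (4.3944,2.3592)
p' = p + 1/20·F = (-1.7803,-0.8820)

Fx=4.3944 Fy=2.3592 x'=-1.7803 y'=-0.8820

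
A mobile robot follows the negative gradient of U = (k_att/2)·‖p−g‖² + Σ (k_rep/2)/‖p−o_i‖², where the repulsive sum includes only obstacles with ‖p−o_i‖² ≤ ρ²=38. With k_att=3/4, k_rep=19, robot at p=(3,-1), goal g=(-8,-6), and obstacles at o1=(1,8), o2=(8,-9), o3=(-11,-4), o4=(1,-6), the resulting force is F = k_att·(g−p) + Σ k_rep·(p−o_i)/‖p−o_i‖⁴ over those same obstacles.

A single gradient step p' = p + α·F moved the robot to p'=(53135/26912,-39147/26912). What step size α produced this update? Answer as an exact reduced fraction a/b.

F_att = 3/4·(g−p) = 3/4·(-11,-5) = (-8.2500,-3.7500)
o1: d²=85 > ρ²=38 → inactive
o2: d²=89 > ρ²=38 → inactive
o3: d²=205 > ρ²=38 → inactive
o4: d²=29 ≤ ρ²=38; F_rep = 19·(2,5)/29² = (0.0452,0.1130)
F = F_att + ΣF_rep = (-8.2048,-3.6370)
Δp = p'−p = (-1.0256,-0.4546); α = Δx/Fx = (-27601/26912) / (-27601/3364) = 1/8
check: Δy/Fy = (-12235/26912) / (-12235/3364) = 1/8 ✓

α = 1/8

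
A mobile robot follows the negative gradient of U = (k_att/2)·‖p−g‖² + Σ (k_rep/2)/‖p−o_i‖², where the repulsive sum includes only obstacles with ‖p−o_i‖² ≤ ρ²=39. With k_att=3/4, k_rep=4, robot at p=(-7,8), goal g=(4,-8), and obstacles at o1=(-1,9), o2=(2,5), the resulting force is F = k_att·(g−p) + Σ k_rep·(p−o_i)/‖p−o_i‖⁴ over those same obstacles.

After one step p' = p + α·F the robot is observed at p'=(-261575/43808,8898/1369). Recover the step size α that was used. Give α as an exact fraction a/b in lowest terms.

F_att = 3/4·(g−p) = 3/4·(11,-16) = (8.2500,-12.0000)
o1: d²=37 ≤ ρ²=39; F_rep = 4·(-6,-1)/37² = (-0.0175,-0.0029)
o2: d²=90 > ρ²=39 → inactive
F = F_att + ΣF_rep = (8.2325,-12.0029)
Δp = p'−p = (1.0291,-1.5004); α = Δx/Fx = (45081/43808) / (45081/5476) = 1/8
check: Δy/Fy = (-2054/1369) / (-16432/1369) = 1/8 ✓

α = 1/8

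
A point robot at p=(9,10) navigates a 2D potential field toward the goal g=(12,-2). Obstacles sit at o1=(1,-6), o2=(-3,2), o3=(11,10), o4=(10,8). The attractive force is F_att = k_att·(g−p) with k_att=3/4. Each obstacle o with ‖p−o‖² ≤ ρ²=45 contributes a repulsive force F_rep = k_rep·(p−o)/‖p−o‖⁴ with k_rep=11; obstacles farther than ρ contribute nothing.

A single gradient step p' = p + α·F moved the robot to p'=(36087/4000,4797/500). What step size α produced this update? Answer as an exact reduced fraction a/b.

F_att = 3/4·(g−p) = 3/4·(3,-12) = (2.2500,-9.0000)
o1: d²=320 > ρ²=45 → inactive
o2: d²=208 > ρ²=45 → inactive
o3: d²=4 ≤ ρ²=45; F_rep = 11·(-2,0)/4² = (-1.3750,0.0000)
o4: d²=5 ≤ ρ²=45; F_rep = 11·(-1,2)/5² = (-0.4400,0.8800)
F = F_att + ΣF_rep = (0.4350,-8.1200)
Δp = p'−p = (0.0217,-0.4060); α = Δx/Fx = (87/4000) / (87/200) = 1/20
check: Δy/Fy = (-203/500) / (-203/25) = 1/20 ✓

α = 1/20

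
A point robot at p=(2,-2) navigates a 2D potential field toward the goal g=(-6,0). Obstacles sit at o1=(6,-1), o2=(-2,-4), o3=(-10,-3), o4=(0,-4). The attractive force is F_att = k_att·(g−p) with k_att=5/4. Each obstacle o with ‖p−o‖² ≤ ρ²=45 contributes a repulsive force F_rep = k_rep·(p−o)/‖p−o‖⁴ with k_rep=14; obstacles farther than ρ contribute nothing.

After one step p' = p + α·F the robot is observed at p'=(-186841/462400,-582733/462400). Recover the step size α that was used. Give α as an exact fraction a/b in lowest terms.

α = 1/4

F_att = 5/4·(g−p) = 5/4·(-8,2) = (-10.0000,2.5000)
o1: d²=17 ≤ ρ²=45; F_rep = 14·(-4,-1)/17² = (-0.1938,-0.0484)
o2: d²=20 ≤ ρ²=45; F_rep = 14·(4,2)/20² = (0.1400,0.0700)
o3: d²=145 > ρ²=45 → inactive
o4: d²=8 ≤ ρ²=45; F_rep = 14·(2,2)/8² = (0.4375,0.4375)
F = F_att + ΣF_rep = (-9.6163,2.9591)
Δp = p'−p = (-2.4041,0.7398); α = Δx/Fx = (-1111641/462400) / (-1111641/115600) = 1/4
check: Δy/Fy = (342067/462400) / (342067/115600) = 1/4 ✓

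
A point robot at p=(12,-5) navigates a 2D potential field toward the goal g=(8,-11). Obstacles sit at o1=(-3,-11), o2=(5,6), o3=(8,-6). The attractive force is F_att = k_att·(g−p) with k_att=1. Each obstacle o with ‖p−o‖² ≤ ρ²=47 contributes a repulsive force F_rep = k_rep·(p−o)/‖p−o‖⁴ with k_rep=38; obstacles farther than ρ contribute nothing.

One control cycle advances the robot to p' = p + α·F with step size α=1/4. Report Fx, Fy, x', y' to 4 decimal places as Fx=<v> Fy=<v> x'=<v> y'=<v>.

Fx=-3.4740 Fy=-5.8685 x'=11.1315 y'=-6.4671

F_att = 1·(g−p) = 1·(-4,-6) = (-4.0000,-6.0000)
o1: d²=261 > ρ²=47 → inactive
o2: d²=170 > ρ²=47 → inactive
o3: d²=17 ≤ ρ²=47; F_rep = 38·(4,1)/17² = (0.5260,0.1315)
F = F_att + ΣF_rep = (-3.4740,-5.8685)
p' = p + 1/4·F = (11.1315,-6.4671)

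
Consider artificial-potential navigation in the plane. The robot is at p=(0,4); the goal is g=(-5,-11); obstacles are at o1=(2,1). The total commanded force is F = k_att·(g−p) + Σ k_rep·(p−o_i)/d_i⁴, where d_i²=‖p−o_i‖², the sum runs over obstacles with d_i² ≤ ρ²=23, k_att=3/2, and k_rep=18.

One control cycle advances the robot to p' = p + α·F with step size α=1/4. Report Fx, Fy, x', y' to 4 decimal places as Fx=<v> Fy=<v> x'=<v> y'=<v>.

F_att = 3/2·(g−p) = 3/2·(-5,-15) = (-7.5000,-22.5000)
o1: d²=13 ≤ ρ²=23; F_rep = 18·(-2,3)/13² = (-0.2130,0.3195)
F = F_att + ΣF_rep = (-7.7130,-22.1805)
p' = p + 1/4·F = (-1.9283,-1.5451)

Fx=-7.7130 Fy=-22.1805 x'=-1.9283 y'=-1.5451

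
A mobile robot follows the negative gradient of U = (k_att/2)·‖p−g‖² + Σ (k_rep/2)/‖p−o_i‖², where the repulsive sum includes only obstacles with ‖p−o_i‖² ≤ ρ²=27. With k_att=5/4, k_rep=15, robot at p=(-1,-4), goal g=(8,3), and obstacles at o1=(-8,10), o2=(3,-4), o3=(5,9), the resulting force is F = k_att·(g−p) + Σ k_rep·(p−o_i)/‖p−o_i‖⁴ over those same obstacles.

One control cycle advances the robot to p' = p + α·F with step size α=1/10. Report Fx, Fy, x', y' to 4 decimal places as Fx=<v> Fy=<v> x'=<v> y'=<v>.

Fx=11.0156 Fy=8.7500 x'=0.1016 y'=-3.1250

F_att = 5/4·(g−p) = 5/4·(9,7) = (11.2500,8.7500)
o1: d²=245 > ρ²=27 → inactive
o2: d²=16 ≤ ρ²=27; F_rep = 15·(-4,0)/16² = (-0.2344,0.0000)
o3: d²=205 > ρ²=27 → inactive
F = F_att + ΣF_rep = (11.0156,8.7500)
p' = p + 1/10·F = (0.1016,-3.1250)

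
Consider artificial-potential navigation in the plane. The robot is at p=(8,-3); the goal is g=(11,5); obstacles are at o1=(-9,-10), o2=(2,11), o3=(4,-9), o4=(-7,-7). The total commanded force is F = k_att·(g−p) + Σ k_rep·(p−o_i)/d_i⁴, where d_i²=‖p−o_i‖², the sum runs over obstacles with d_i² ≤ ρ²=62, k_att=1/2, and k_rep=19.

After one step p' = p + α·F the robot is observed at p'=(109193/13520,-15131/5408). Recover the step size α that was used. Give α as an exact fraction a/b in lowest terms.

α = 1/20

F_att = 1/2·(g−p) = 1/2·(3,8) = (1.5000,4.0000)
o1: d²=338 > ρ²=62 → inactive
o2: d²=232 > ρ²=62 → inactive
o3: d²=52 ≤ ρ²=62; F_rep = 19·(4,6)/52² = (0.0281,0.0422)
o4: d²=241 > ρ²=62 → inactive
F = F_att + ΣF_rep = (1.5281,4.0422)
Δp = p'−p = (0.0764,0.2021); α = Δx/Fx = (1033/13520) / (1033/676) = 1/20
check: Δy/Fy = (1093/5408) / (5465/1352) = 1/20 ✓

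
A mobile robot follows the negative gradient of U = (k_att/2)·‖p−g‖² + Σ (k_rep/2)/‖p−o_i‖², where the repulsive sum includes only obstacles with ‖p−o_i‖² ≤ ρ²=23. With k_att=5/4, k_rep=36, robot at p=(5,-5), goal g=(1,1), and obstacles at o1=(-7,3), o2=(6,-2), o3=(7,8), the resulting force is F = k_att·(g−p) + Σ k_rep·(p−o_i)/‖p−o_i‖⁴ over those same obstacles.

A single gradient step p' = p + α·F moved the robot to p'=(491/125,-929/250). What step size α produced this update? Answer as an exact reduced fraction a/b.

F_att = 5/4·(g−p) = 5/4·(-4,6) = (-5.0000,7.5000)
o1: d²=208 > ρ²=23 → inactive
o2: d²=10 ≤ ρ²=23; F_rep = 36·(-1,-3)/10² = (-0.3600,-1.0800)
o3: d²=173 > ρ²=23 → inactive
F = F_att + ΣF_rep = (-5.3600,6.4200)
Δp = p'−p = (-1.0720,1.2840); α = Δx/Fx = (-134/125) / (-134/25) = 1/5
check: Δy/Fy = (321/250) / (321/50) = 1/5 ✓

α = 1/5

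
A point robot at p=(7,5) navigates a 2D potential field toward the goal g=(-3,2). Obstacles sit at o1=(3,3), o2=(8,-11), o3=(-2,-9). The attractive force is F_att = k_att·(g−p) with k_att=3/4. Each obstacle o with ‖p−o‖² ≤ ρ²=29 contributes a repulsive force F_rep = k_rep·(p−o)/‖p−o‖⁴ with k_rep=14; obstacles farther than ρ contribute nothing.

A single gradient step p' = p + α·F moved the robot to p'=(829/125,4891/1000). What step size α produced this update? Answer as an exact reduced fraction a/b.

α = 1/20

F_att = 3/4·(g−p) = 3/4·(-10,-3) = (-7.5000,-2.2500)
o1: d²=20 ≤ ρ²=29; F_rep = 14·(4,2)/20² = (0.1400,0.0700)
o2: d²=257 > ρ²=29 → inactive
o3: d²=277 > ρ²=29 → inactive
F = F_att + ΣF_rep = (-7.3600,-2.1800)
Δp = p'−p = (-0.3680,-0.1090); α = Δx/Fx = (-46/125) / (-184/25) = 1/20
check: Δy/Fy = (-109/1000) / (-109/50) = 1/20 ✓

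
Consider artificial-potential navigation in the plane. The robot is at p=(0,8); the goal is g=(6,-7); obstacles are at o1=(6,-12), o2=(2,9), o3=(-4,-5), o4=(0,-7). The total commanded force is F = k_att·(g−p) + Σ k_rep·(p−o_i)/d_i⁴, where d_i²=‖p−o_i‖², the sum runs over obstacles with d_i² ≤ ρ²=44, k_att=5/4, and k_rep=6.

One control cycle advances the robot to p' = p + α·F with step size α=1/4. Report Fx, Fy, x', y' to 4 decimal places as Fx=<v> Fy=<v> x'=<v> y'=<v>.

F_att = 5/4·(g−p) = 5/4·(6,-15) = (7.5000,-18.7500)
o1: d²=436 > ρ²=44 → inactive
o2: d²=5 ≤ ρ²=44; F_rep = 6·(-2,-1)/5² = (-0.4800,-0.2400)
o3: d²=185 > ρ²=44 → inactive
o4: d²=225 > ρ²=44 → inactive
F = F_att + ΣF_rep = (7.0200,-18.9900)
p' = p + 1/4·F = (1.7550,3.2525)

Fx=7.0200 Fy=-18.9900 x'=1.7550 y'=3.2525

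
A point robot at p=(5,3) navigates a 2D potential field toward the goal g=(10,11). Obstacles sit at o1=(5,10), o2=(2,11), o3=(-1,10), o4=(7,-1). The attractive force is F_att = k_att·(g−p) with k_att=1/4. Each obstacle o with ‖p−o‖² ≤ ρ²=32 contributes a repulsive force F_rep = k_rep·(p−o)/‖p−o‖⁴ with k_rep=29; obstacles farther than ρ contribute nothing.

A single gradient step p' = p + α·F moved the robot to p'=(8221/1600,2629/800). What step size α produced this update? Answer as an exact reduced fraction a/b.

α = 1/8

F_att = 1/4·(g−p) = 1/4·(5,8) = (1.2500,2.0000)
o1: d²=49 > ρ²=32 → inactive
o2: d²=73 > ρ²=32 → inactive
o3: d²=85 > ρ²=32 → inactive
o4: d²=20 ≤ ρ²=32; F_rep = 29·(-2,4)/20² = (-0.1450,0.2900)
F = F_att + ΣF_rep = (1.1050,2.2900)
Δp = p'−p = (0.1381,0.2863); α = Δx/Fx = (221/1600) / (221/200) = 1/8
check: Δy/Fy = (229/800) / (229/100) = 1/8 ✓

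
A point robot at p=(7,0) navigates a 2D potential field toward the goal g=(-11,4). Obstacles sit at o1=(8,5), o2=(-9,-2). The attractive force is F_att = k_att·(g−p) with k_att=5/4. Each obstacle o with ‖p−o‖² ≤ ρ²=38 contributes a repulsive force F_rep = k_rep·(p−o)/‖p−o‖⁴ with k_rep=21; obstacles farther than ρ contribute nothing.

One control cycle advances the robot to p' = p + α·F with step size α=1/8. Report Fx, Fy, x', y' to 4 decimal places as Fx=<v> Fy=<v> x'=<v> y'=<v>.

F_att = 5/4·(g−p) = 5/4·(-18,4) = (-22.5000,5.0000)
o1: d²=26 ≤ ρ²=38; F_rep = 21·(-1,-5)/26² = (-0.0311,-0.1553)
o2: d²=260 > ρ²=38 → inactive
F = F_att + ΣF_rep = (-22.5311,4.8447)
p' = p + 1/8·F = (4.1836,0.6056)

Fx=-22.5311 Fy=4.8447 x'=4.1836 y'=0.6056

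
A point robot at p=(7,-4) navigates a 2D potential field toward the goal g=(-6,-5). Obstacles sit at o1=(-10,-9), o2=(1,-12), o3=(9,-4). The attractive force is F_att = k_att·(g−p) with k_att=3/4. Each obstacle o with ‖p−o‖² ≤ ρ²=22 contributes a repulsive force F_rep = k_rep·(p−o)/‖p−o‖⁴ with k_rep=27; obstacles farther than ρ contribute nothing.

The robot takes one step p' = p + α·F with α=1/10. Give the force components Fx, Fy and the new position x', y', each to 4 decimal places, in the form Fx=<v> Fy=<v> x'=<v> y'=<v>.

Fx=-13.1250 Fy=-0.7500 x'=5.6875 y'=-4.0750

F_att = 3/4·(g−p) = 3/4·(-13,-1) = (-9.7500,-0.7500)
o1: d²=314 > ρ²=22 → inactive
o2: d²=100 > ρ²=22 → inactive
o3: d²=4 ≤ ρ²=22; F_rep = 27·(-2,0)/4² = (-3.3750,0.0000)
F = F_att + ΣF_rep = (-13.1250,-0.7500)
p' = p + 1/10·F = (5.6875,-4.0750)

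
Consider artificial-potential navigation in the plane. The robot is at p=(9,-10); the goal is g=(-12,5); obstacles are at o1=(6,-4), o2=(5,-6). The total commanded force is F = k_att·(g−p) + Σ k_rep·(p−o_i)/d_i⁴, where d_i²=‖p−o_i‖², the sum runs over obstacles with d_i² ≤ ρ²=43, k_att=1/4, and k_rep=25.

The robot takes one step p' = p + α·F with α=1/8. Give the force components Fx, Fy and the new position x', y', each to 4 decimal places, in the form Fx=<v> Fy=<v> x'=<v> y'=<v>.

Fx=-5.1523 Fy=3.6523 x'=8.3560 y'=-9.5435

F_att = 1/4·(g−p) = 1/4·(-21,15) = (-5.2500,3.7500)
o1: d²=45 > ρ²=43 → inactive
o2: d²=32 ≤ ρ²=43; F_rep = 25·(4,-4)/32² = (0.0977,-0.0977)
F = F_att + ΣF_rep = (-5.1523,3.6523)
p' = p + 1/8·F = (8.3560,-9.5435)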